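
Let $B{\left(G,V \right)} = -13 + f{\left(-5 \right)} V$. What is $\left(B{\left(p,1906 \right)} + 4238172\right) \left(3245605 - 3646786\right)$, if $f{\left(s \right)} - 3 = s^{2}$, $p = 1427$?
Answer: $-1721679093387$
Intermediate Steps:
$f{\left(s \right)} = 3 + s^{2}$
$B{\left(G,V \right)} = -13 + 28 V$ ($B{\left(G,V \right)} = -13 + \left(3 + \left(-5\right)^{2}\right) V = -13 + \left(3 + 25\right) V = -13 + 28 V$)
$\left(B{\left(p,1906 \right)} + 4238172\right) \left(3245605 - 3646786\right) = \left(\left(-13 + 28 \cdot 1906\right) + 4238172\right) \left(3245605 - 3646786\right) = \left(\left(-13 + 53368\right) + 4238172\right) \left(-401181\right) = \left(53355 + 4238172\right) \left(-401181\right) = 4291527 \left(-401181\right) = -1721679093387$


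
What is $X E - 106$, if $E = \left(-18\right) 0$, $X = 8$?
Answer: $-106$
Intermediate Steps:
$E = 0$
$X E - 106 = 8 \cdot 0 - 106 = 0 - 106 = -106$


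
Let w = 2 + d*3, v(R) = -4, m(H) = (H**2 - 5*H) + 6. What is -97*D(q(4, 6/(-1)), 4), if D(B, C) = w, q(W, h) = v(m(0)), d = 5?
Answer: -1649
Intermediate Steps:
m(H) = 6 + H**2 - 5*H
q(W, h) = -4
w = 17 (w = 2 + 5*3 = 2 + 15 = 17)
D(B, C) = 17
-97*D(q(4, 6/(-1)), 4) = -97*17 = -1649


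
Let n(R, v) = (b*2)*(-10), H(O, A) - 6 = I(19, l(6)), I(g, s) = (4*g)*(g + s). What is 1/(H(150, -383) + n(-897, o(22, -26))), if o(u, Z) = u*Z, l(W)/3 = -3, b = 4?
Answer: 1/686 ≈ 0.0014577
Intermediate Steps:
l(W) = -9 (l(W) = 3*(-3) = -9)
I(g, s) = 4*g*(g + s)
o(u, Z) = Z*u
H(O, A) = 766 (H(O, A) = 6 + 4*19*(19 - 9) = 6 + 4*19*10 = 6 + 760 = 766)
n(R, v) = -80 (n(R, v) = (4*2)*(-10) = 8*(-10) = -80)
1/(H(150, -383) + n(-897, o(22, -26))) = 1/(766 - 80) = 1/686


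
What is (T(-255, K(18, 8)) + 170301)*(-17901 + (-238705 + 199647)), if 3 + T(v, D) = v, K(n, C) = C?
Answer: -9685479237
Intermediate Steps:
T(v, D) = -3 + v
(T(-255, K(18, 8)) + 170301)*(-17901 + (-238705 + 199647)) = ((-3 - 255) + 170301)*(-17901 + (-238705 + 199647)) = (-258 + 170301)*(-17901 - 39058) = 170043*(-56959) = -9685479237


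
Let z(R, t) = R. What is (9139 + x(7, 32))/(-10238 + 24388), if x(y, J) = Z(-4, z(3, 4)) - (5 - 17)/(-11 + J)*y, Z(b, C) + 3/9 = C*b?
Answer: 13696/21225 ≈ 0.64528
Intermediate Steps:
Z(b, C) = -⅓ + C*b
x(y, J) = -37/3 + 12*y/(-11 + J) (x(y, J) = (-⅓ + 3*(-4)) - (5 - 17)/(-11 + J)*y = (-⅓ - 12) - (-12/(-11 + J))*y = -37/3 - (-12)*y/(-11 + J) = -37/3 + 12*y/(-11 + J))
(9139 + x(7, 32))/(-10238 + 24388) = (9139 + (407 - 37*32 + 36*7)/(3*(-11 + 32)))/(-10238 + 24388) = (9139 + (⅓)*(407 - 1184 + 252)/21)/14150 = (9139 + (⅓)*(1/21)*(-525))*(1/14150) = (9139 - 25/3)*(1/14150) = (27392/3)*(1/14150) = 13696/21225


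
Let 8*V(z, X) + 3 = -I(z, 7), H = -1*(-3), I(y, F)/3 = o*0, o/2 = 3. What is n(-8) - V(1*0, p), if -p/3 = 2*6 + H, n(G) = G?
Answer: -61/8 ≈ -7.6250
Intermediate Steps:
o = 6 (o = 2*3 = 6)
I(y, F) = 0 (I(y, F) = 3*(6*0) = 3*0 = 0)
H = 3
p = -45 (p = -3*(2*6 + 3) = -3*(12 + 3) = -3*15 = -45)
V(z, X) = -3/8 (V(z, X) = -3/8 + (-1*0)/8 = -3/8 + (1/8)*0 = -3/8 + 0 = -3/8)
n(-8) - V(1*0, p) = -8 - 1*(-3/8) = -8 + 3/8 = -61/8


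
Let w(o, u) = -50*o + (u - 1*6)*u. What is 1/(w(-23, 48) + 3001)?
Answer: 1/6167 ≈ 0.00016215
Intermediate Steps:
w(o, u) = -50*o + u*(-6 + u) (w(o, u) = -50*o + (u - 6)*u = -50*o + (-6 + u)*u = -50*o + u*(-6 + u))
1/(w(-23, 48) + 3001) = 1/((48² - 50*(-23) - 6*48) + 3001) = 1/((2304 + 1150 - 288) + 3001) = 1/(3166 + 3001) = 1/6167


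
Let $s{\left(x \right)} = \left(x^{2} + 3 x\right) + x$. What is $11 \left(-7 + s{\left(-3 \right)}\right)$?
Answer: $-110$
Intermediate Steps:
$s{\left(x \right)} = x^{2} + 4 x$
$11 \left(-7 + s{\left(-3 \right)}\right) = 11 \left(-7 - 3 \left(4 - 3\right)\right) = 11 \left(-7 - 3\right) = 11 \left(-10\right) = -110$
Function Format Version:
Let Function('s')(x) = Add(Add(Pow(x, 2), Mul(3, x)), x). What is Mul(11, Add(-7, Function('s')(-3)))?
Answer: -110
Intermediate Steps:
Function('s')(x) = Add(Pow(x, 2), Mul(4, x))
Mul(11, Add(-7, Function('s')(-3))) = Mul(11, Add(-7, Mul(-3, Add(4, -3)))) = Mul(11, Add(-7, Mul(-3, 1))) = Mul(11, Add(-7, -3)) = Mul(11, -10) = -110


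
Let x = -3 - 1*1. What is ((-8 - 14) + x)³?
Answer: -17576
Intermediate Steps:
x = -4 (x = -3 - 1 = -4)
((-8 - 14) + x)³ = ((-8 - 14) - 4)³ = (-22 - 4)³ = (-26)³ = -17576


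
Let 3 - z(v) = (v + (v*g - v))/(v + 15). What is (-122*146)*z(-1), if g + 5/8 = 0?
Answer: -1473943/28 ≈ -52641.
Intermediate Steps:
g = -5/8 (g = -5/8 + 0 = -5/8 ≈ -0.62500)
z(v) = 3 + 5*v/(8*(15 + v)) (z(v) = 3 - (v + (v*(-5/8) - v))/(v + 15) = 3 - (v + (-5*v/8 - v))/(15 + v) = 3 - (v - 13*v/8)/(15 + v) = 3 - (-5*v/8)/(15 + v) = 3 - (-5)*v/(8*(15 + v)) = 3 + 5*v/(8*(15 + v)))
(-122*146)*z(-1) = (-122*146)*((360 + 29*(-1))/(8*(15 - 1))) = -4453*(360 - 29)/(2*14) = -4453*331/(2*14) = -17812*331/112 = -1473943/28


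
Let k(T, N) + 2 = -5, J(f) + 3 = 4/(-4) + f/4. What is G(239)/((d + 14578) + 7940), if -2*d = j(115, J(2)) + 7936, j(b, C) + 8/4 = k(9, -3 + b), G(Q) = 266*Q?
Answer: 127148/37109 ≈ 3.4263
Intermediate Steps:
J(f) = -4 + f/4 (J(f) = -3 + (4/(-4) + f/4) = -3 + (4*(-¼) + f*(¼)) = -3 + (-1 + f/4) = -4 + f/4)
k(T, N) = -7 (k(T, N) = -2 - 5 = -7)
j(b, C) = -9 (j(b, C) = -2 - 7 = -9)
d = -7927/2 (d = -(-9 + 7936)/2 = -½*7927 = -7927/2 ≈ -3963.5)
G(239)/((d + 14578) + 7940) = (266*239)/((-7927/2 + 14578) + 7940) = 63574/(21229/2 + 7940) = 63574/(37109/2) = 63574*(2/37109) = 127148/37109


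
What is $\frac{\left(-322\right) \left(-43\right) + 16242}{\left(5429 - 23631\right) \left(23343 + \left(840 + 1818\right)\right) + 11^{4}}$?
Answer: $- \frac{30088}{473255561} \approx -6.3577 \cdot 10^{-5}$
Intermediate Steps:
$\frac{\left(-322\right) \left(-43\right) + 16242}{\left(5429 - 23631\right) \left(23343 + \left(840 + 1818\right)\right) + 11^{4}} = \frac{13846 + 16242}{- 18202 \left(23343 + 2658\right) + 14641} = \frac{30088}{\left(-18202\right) 26001 + 14641} = \frac{30088}{-473270202 + 14641} = \frac{30088}{-473255561} = 30088 \left(- \frac{1}{473255561}\right) = - \frac{30088}{473255561}$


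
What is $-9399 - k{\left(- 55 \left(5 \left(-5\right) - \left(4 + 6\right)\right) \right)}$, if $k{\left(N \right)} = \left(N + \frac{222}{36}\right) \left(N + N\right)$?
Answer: $- \frac{22333172}{3} \approx -7.4444 \cdot 10^{6}$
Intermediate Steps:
$k{\left(N \right)} = 2 N \left(\frac{37}{6} + N\right)$ ($k{\left(N \right)} = \left(N + 222 \cdot \frac{1}{36}\right) 2 N = \left(N + \frac{37}{6}\right) 2 N = \left(\frac{37}{6} + N\right) 2 N = 2 N \left(\frac{37}{6} + N\right)$)
$-9399 - k{\left(- 55 \left(5 \left(-5\right) - \left(4 + 6\right)\right) \right)} = -9399 - \frac{- 55 \left(5 \left(-5\right) - \left(4 + 6\right)\right) \left(37 + 6 \left(- 55 \left(5 \left(-5\right) - \left(4 + 6\right)\right)\right)\right)}{3} = -9399 - \frac{- 55 \left(-25 - 10\right) \left(37 + 6 \left(- 55 \left(-25 - 10\right)\right)\right)}{3} = -9399 - \frac{\left(-55\right) \left(-35\right) \left(37 + 6 \left(\left(-55\right) \left(-35\right)\right)\right)}{3} = -9399 - \frac{1}{3} \cdot 1925 \left(37 + 6 \cdot 1925\right) = -9399 - \frac{1}{3} \cdot 1925 \left(37 + 11550\right) = -9399 - \frac{1}{3} \cdot 1925 \cdot 11587 = -9399 - \frac{22304975}{3} = - \frac{22333172}{3}$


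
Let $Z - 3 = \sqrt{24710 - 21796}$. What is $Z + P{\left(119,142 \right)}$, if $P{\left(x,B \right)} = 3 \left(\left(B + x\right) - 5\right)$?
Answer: $771 + \sqrt{2914} \approx 824.98$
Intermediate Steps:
$Z = 3 + \sqrt{2914}$ ($Z = 3 + \sqrt{24710 - 21796} = 3 + \sqrt{2914} \approx 56.982$)
$P{\left(x,B \right)} = -15 + 3 B + 3 x$ ($P{\left(x,B \right)} = 3 \left(-5 + B + x\right) = -15 + 3 B + 3 x$)
$Z + P{\left(119,142 \right)} = \left(3 + \sqrt{2914}\right) + \left(-15 + 3 \cdot 142 + 3 \cdot 119\right) = \left(3 + \sqrt{2914}\right) + \left(-15 + 426 + 357\right) = \left(3 + \sqrt{2914}\right) + 768 = 771 + \sqrt{2914}$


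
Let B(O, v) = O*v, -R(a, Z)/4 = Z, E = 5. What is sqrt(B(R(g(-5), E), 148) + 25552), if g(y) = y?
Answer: 8*sqrt(353) ≈ 150.31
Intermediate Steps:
R(a, Z) = -4*Z
sqrt(B(R(g(-5), E), 148) + 25552) = sqrt(-4*5*148 + 25552) = sqrt(-20*148 + 25552) = sqrt(-2960 + 25552) = sqrt(22592) = 8*sqrt(353)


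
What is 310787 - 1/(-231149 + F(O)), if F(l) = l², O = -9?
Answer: 71812930517/231068 ≈ 3.1079e+5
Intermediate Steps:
310787 - 1/(-231149 + F(O)) = 310787 - 1/(-231149 + (-9)²) = 310787 - 1/(-231149 + 81) = 310787 - 1/(-231068) = 310787 - 1*(-1/231068) = 310787 + 1/231068 = 71812930517/231068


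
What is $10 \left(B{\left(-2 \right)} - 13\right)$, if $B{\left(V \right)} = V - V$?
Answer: $-130$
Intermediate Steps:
$B{\left(V \right)} = 0$
$10 \left(B{\left(-2 \right)} - 13\right) = 10 \left(0 - 13\right) = 10 \left(-13\right) = -130$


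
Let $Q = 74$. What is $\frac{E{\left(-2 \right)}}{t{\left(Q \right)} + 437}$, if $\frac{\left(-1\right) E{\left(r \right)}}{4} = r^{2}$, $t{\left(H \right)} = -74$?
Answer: $- \frac{16}{363} \approx -0.044077$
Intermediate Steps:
$E{\left(r \right)} = - 4 r^{2}$
$\frac{E{\left(-2 \right)}}{t{\left(Q \right)} + 437} = \frac{\left(-4\right) \left(-2\right)^{2}}{-74 + 437} = \frac{\left(-4\right) 4}{363} = \frac{1}{363} \left(-16\right) = - \frac{16}{363}$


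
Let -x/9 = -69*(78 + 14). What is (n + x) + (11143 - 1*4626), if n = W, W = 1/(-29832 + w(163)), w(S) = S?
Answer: 1888402180/29669 ≈ 63649.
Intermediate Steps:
x = 57132 (x = -(-621)*(78 + 14) = -(-621)*92 = -9*(-6348) = 57132)
W = -1/29669 (W = 1/(-29832 + 163) = 1/(-29669) = -1/29669 ≈ -3.3705e-5)
n = -1/29669 ≈ -3.3705e-5
(n + x) + (11143 - 1*4626) = (-1/29669 + 57132) + (11143 - 1*4626) = 1695049307/29669 + (11143 - 4626) = 1695049307/29669 + 6517 = 1888402180/29669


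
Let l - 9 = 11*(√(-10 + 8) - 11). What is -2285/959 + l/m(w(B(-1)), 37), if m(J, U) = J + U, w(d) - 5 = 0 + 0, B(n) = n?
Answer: -14527/2877 + 11*I*√2/42 ≈ -5.0494 + 0.37039*I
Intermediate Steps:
w(d) = 5 (w(d) = 5 + (0 + 0) = 5 + 0 = 5)
l = -112 + 11*I*√2 (l = 9 + 11*(√(-10 + 8) - 11) = 9 + 11*(√(-2) - 11) = 9 + 11*(I*√2 - 11) = 9 + 11*(-11 + I*√2) = 9 + (-121 + 11*I*√2) = -112 + 11*I*√2 ≈ -112.0 + 15.556*I)
-2285/959 + l/m(w(B(-1)), 37) = -2285/959 + (-112 + 11*I*√2)/(5 + 37) = -2285*1/959 + (-112 + 11*I*√2)/42 = -2285/959 + (-112 + 11*I*√2)*(1/42) = -2285/959 + (-8/3 + 11*I*√2/42) = -14527/2877 + 11*I*√2/42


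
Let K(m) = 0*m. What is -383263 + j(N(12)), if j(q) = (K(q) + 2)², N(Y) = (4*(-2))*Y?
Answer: -383259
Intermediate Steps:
K(m) = 0
N(Y) = -8*Y
j(q) = 4 (j(q) = (0 + 2)² = 2² = 4)
-383263 + j(N(12)) = -383263 + 4 = -383259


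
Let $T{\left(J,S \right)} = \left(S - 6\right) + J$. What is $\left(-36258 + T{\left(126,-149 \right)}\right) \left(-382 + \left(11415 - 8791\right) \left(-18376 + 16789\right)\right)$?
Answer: $151123380290$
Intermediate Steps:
$T{\left(J,S \right)} = -6 + J + S$ ($T{\left(J,S \right)} = \left(-6 + S\right) + J = -6 + J + S$)
$\left(-36258 + T{\left(126,-149 \right)}\right) \left(-382 + \left(11415 - 8791\right) \left(-18376 + 16789\right)\right) = \left(-36258 - 29\right) \left(-382 + \left(11415 - 8791\right) \left(-18376 + 16789\right)\right) = \left(-36258 - 29\right) \left(-382 + 2624 \left(-1587\right)\right) = - 36287 \left(-382 - 4164288\right) = \left(-36287\right) \left(-4164670\right) = 151123380290$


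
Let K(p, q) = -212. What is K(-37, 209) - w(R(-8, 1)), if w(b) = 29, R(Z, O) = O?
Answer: -241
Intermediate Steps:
K(-37, 209) - w(R(-8, 1)) = -212 - 1*29 = -212 - 29 = -241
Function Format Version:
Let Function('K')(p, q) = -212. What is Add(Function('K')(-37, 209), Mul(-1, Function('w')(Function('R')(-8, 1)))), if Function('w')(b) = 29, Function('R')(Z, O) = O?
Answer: -241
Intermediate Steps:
Add(Function('K')(-37, 209), Mul(-1, Function('w')(Function('R')(-8, 1)))) = Add(-212, Mul(-1, 29)) = Add(-212, -29) = -241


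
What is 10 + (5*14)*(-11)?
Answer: -760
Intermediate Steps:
10 + (5*14)*(-11) = 10 + 70*(-11) = 10 - 770 = -760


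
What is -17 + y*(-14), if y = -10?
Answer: 123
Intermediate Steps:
-17 + y*(-14) = -17 - 10*(-14) = -17 + 140 = 123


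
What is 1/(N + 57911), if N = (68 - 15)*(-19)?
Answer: 1/56904 ≈ 1.7573e-5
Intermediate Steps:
N = -1007 (N = 53*(-19) = -1007)
1/(N + 57911) = 1/(-1007 + 57911) = 1/56904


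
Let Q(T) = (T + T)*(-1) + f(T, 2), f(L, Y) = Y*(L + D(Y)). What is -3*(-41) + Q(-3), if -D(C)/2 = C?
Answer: 115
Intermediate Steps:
D(C) = -2*C
f(L, Y) = Y*(L - 2*Y)
Q(T) = -8 (Q(T) = (T + T)*(-1) + 2*(T - 2*2) = (2*T)*(-1) + 2*(T - 4) = -2*T + 2*(-4 + T) = -2*T + (-8 + 2*T) = -8)
-3*(-41) + Q(-3) = -3*(-41) - 8 = 123 - 8 = 115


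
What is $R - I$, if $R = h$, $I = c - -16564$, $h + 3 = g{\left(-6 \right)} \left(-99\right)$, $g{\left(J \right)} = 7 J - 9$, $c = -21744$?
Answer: $10226$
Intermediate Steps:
$g{\left(J \right)} = -9 + 7 J$
$h = 5046$ ($h = -3 + \left(-9 + 7 \left(-6\right)\right) \left(-99\right) = -3 + \left(-9 - 42\right) \left(-99\right) = -3 - -5049 = -3 + 5049 = 5046$)
$I = -5180$ ($I = -21744 - -16564 = -21744 + 16564 = -5180$)
$R = 5046$
$R - I = 5046 - -5180 = 5046 + 5180 = 10226$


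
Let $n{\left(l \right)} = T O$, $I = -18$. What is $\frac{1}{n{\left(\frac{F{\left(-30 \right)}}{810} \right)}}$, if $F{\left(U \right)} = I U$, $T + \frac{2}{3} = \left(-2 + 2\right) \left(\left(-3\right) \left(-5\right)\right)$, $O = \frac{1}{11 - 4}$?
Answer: $- \frac{21}{2} \approx -10.5$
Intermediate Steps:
$O = \frac{1}{7} \approx 0.14286$
$T = - \frac{2}{3}$ ($T = - \frac{2}{3} + \left(-2 + 2\right) \left(\left(-3\right) \left(-5\right)\right) = - \frac{2}{3} + 0 \cdot 15 = - \frac{2}{3} + 0 = - \frac{2}{3} \approx -0.66667$)
$F{\left(U \right)} = - 18 U$
$n{\left(l \right)} = - \frac{2}{21}$ ($n{\left(l \right)} = \left(- \frac{2}{3}\right) \frac{1}{7} = - \frac{2}{21}$)
$\frac{1}{n{\left(\frac{F{\left(-30 \right)}}{810} \right)}} = \frac{1}{- \frac{2}{21}} = - \frac{21}{2}$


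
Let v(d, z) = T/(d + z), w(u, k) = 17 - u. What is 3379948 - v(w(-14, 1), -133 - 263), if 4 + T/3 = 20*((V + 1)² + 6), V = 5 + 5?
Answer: 1233688628/365 ≈ 3.3800e+6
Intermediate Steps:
V = 10
T = 7608 (T = -12 + 3*(20*((10 + 1)² + 6)) = -12 + 3*(20*(11² + 6)) = -12 + 3*(20*(121 + 6)) = -12 + 3*(20*127) = -12 + 3*2540 = -12 + 7620 = 7608)
v(d, z) = 7608/(d + z)
3379948 - v(w(-14, 1), -133 - 263) = 3379948 - 7608/((17 - 1*(-14)) + (-133 - 263)) = 3379948 - 7608/((17 + 14) - 396) = 3379948 - 7608/(31 - 396) = 3379948 - 7608/(-365) = 3379948 - 7608*(-1)/365 = 3379948 - 1*(-7608/365) = 3379948 + 7608/365 = 1233688628/365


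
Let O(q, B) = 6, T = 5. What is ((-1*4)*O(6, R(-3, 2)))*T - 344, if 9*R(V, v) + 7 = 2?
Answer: -464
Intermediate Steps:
R(V, v) = -5/9 (R(V, v) = -7/9 + (⅑)*2 = -7/9 + 2/9 = -5/9)
((-1*4)*O(6, R(-3, 2)))*T - 344 = (-1*4*6)*5 - 344 = -4*6*5 - 344 = -24*5 - 344 = -120 - 344 = -464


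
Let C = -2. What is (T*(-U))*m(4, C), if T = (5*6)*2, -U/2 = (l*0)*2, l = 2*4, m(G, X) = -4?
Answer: 0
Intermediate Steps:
l = 8
U = 0 (U = -2*8*0*2 = -0*2 = -2*0 = 0)
T = 60 (T = 30*2 = 60)
(T*(-U))*m(4, C) = (60*(-1*0))*(-4) = (60*0)*(-4) = 0*(-4) = 0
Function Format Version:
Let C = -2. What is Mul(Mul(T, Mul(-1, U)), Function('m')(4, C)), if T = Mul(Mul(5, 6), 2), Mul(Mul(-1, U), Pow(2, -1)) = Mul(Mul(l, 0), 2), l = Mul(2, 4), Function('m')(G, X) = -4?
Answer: 0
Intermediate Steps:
l = 8
U = 0 (U = Mul(-2, Mul(Mul(8, 0), 2)) = Mul(-2, Mul(0, 2)) = Mul(-2, 0) = 0)
T = 60 (T = Mul(30, 2) = 60)
Mul(Mul(T, Mul(-1, U)), Function('m')(4, C)) = Mul(Mul(60, Mul(-1, 0)), -4) = Mul(Mul(60, 0), -4) = Mul(0, -4) = 0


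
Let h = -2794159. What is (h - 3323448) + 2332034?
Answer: -3785573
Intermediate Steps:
(h - 3323448) + 2332034 = (-2794159 - 3323448) + 2332034 = -6117607 + 2332034 = -3785573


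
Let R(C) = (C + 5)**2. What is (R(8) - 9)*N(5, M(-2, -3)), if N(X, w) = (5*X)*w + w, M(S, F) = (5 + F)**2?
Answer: 16640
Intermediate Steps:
N(X, w) = w + 5*X*w (N(X, w) = 5*X*w + w = w + 5*X*w)
R(C) = (5 + C)**2
(R(8) - 9)*N(5, M(-2, -3)) = ((5 + 8)**2 - 9)*((5 - 3)**2*(1 + 5*5)) = (13**2 - 9)*(2**2*(1 + 25)) = (169 - 9)*(4*26) = 160*104 = 16640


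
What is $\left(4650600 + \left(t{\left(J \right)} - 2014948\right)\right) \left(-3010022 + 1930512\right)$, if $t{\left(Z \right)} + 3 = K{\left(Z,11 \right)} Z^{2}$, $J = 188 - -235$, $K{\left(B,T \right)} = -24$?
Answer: $1790526022970$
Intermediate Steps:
$J = 423$ ($J = 188 + 235 = 423$)
$t{\left(Z \right)} = -3 - 24 Z^{2}$
$\left(4650600 + \left(t{\left(J \right)} - 2014948\right)\right) \left(-3010022 + 1930512\right) = \left(4650600 - \left(2014951 + 4294296\right)\right) \left(-3010022 + 1930512\right) = \left(4650600 - 6309247\right) \left(-1079510\right) = \left(-1658647\right) \left(-1079510\right) = 1790526022970$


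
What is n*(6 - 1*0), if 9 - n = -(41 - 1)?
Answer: 294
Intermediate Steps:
n = 49 (n = 9 - (-1)*(41 - 1) = 9 - (-1)*40 = 9 - 1*(-40) = 9 + 40 = 49)
n*(6 - 1*0) = 49*(6 - 1*0) = 49*(6 + 0) = 49*6 = 294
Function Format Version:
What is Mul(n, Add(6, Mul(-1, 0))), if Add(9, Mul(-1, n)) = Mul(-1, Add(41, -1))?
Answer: 294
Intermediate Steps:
n = 49 (n = Add(9, Mul(-1, Mul(-1, Add(41, -1)))) = Add(9, Mul(-1, Mul(-1, 40))) = Add(9, Mul(-1, -40)) = Add(9, 40) = 49)
Mul(n, Add(6, Mul(-1, 0))) = Mul(49, Add(6, Mul(-1, 0))) = Mul(49, Add(6, 0)) = Mul(49, 6) = 294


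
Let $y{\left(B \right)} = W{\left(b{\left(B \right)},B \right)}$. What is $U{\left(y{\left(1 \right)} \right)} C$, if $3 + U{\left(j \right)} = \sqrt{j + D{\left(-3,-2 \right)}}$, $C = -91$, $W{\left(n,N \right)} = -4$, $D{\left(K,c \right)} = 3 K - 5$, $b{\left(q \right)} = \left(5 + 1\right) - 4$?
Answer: $273 - 273 i \sqrt{2} \approx 273.0 - 386.08 i$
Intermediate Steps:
$b{\left(q \right)} = 2$ ($b{\left(q \right)} = 6 - 4 = 2$)
$D{\left(K,c \right)} = -5 + 3 K$
$y{\left(B \right)} = -4$
$U{\left(j \right)} = -3 + \sqrt{-14 + j}$ ($U{\left(j \right)} = -3 + \sqrt{j + \left(-5 + 3 \left(-3\right)\right)} = -3 + \sqrt{j - 14} = -3 + \sqrt{-14 + j}$)
$U{\left(y{\left(1 \right)} \right)} C = \left(-3 + \sqrt{-14 - 4}\right) \left(-91\right) = \left(-3 + \sqrt{-18}\right) \left(-91\right) = \left(-3 + 3 i \sqrt{2}\right) \left(-91\right) = 273 - 273 i \sqrt{2}$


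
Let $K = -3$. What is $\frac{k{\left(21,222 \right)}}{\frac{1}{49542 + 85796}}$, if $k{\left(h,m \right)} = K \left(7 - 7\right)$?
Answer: $0$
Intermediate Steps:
$k{\left(h,m \right)} = 0$ ($k{\left(h,m \right)} = - 3 \left(7 - 7\right) = \left(-3\right) 0 = 0$)
$\frac{k{\left(21,222 \right)}}{\frac{1}{49542 + 85796}} = \frac{0}{\frac{1}{49542 + 85796}} = \frac{0}{\frac{1}{135338}} = 0 \frac{1}{\frac{1}{135338}} = 0 \cdot 135338 = 0$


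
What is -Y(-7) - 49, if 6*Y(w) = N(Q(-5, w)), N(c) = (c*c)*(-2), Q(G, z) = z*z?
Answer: 2254/3 ≈ 751.33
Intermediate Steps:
Q(G, z) = z²
N(c) = -2*c² (N(c) = c²*(-2) = -2*c²)
Y(w) = -w⁴/3 (Y(w) = (-2*w⁴)/6 = -w⁴/3)
-Y(-7) - 49 = -(-1)*(-7)⁴/3 - 49 = -(-1)*2401/3 - 49 = -1*(-2401/3) - 49 = 2401/3 - 49 = 2254/3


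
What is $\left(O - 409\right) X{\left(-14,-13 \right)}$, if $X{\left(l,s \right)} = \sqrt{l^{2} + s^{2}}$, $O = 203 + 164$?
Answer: $- 42 \sqrt{365} \approx -802.41$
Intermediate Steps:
$O = 367$
$\left(O - 409\right) X{\left(-14,-13 \right)} = \left(367 - 409\right) \sqrt{\left(-14\right)^{2} + \left(-13\right)^{2}} = - 42 \sqrt{196 + 169} = - 42 \sqrt{365}$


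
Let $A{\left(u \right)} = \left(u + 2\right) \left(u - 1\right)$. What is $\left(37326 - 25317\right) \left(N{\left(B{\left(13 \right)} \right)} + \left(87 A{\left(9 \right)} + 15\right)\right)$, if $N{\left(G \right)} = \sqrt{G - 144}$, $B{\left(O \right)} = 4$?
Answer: $92121039 + 24018 i \sqrt{35} \approx 9.2121 \cdot 10^{7} + 1.4209 \cdot 10^{5} i$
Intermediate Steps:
$A{\left(u \right)} = \left(-1 + u\right) \left(2 + u\right)$ ($A{\left(u \right)} = \left(2 + u\right) \left(-1 + u\right) = \left(-1 + u\right) \left(2 + u\right)$)
$N{\left(G \right)} = \sqrt{-144 + G}$
$\left(37326 - 25317\right) \left(N{\left(B{\left(13 \right)} \right)} + \left(87 A{\left(9 \right)} + 15\right)\right) = \left(37326 - 25317\right) \left(\sqrt{-144 + 4} + \left(87 \left(-2 + 9 + 9^{2}\right) + 15\right)\right) = 12009 \left(\sqrt{-140} + \left(87 \left(-2 + 9 + 81\right) + 15\right)\right) = 12009 \left(2 i \sqrt{35} + \left(87 \cdot 88 + 15\right)\right) = 12009 \left(2 i \sqrt{35} + \left(7656 + 15\right)\right) = 12009 \left(2 i \sqrt{35} + 7671\right) = 12009 \left(7671 + 2 i \sqrt{35}\right) = 92121039 + 24018 i \sqrt{35}$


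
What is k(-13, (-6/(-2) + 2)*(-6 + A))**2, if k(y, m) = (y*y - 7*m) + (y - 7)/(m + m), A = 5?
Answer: 42436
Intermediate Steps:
k(y, m) = y**2 - 7*m + (-7 + y)/(2*m) (k(y, m) = (y**2 - 7*m) + (-7 + y)/((2*m)) = (y**2 - 7*m) + (-7 + y)*(1/(2*m)) = (y**2 - 7*m) + (-7 + y)/(2*m) = y**2 - 7*m + (-7 + y)/(2*m))
k(-13, (-6/(-2) + 2)*(-6 + A))**2 = ((-7 - 13 - 2*(-6/(-2) + 2)*(-6 + 5)*(-1*(-13)**2 + 7*((-6/(-2) + 2)*(-6 + 5))))/(2*(((-6/(-2) + 2)*(-6 + 5)))))**2 = ((-7 - 13 - 2*(-6*(-1/2) + 2)*(-1)*(-1*169 + 7*((-6*(-1/2) + 2)*(-1))))/(2*(((-6*(-1/2) + 2)*(-1)))))**2 = ((-7 - 13 - 2*(3 + 2)*(-1)*(-169 + 7*((3 + 2)*(-1))))/(2*(((3 + 2)*(-1)))))**2 = ((-7 - 13 - 2*5*(-1)*(-169 + 7*(5*(-1))))/(2*((5*(-1)))))**2 = ((1/2)*(-7 - 13 - 2*(-5)*(-169 + 7*(-5)))/(-5))**2 = ((1/2)*(-1/5)*(-7 - 13 - 2*(-5)*(-169 - 35)))**2 = ((1/2)*(-1/5)*(-7 - 13 - 2*(-5)*(-204)))**2 = ((1/2)*(-1/5)*(-7 - 13 - 2040))**2 = ((1/2)*(-1/5)*(-2060))**2 = 206**2 = 42436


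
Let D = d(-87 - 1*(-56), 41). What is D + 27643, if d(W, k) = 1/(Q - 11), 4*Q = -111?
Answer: 4284661/155 ≈ 27643.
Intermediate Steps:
Q = -111/4 (Q = (¼)*(-111) = -111/4 ≈ -27.750)
d(W, k) = -4/155 (d(W, k) = 1/(-111/4 - 11) = 1/(-155/4) = -4/155)
D = -4/155 ≈ -0.025806
D + 27643 = -4/155 + 27643 = 4284661/155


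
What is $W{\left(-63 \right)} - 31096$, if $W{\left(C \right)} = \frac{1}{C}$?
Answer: $- \frac{1959049}{63} \approx -31096.0$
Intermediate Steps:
$W{\left(-63 \right)} - 31096 = \frac{1}{-63} - 31096 = - \frac{1}{63} - 31096 = - \frac{1959049}{63}$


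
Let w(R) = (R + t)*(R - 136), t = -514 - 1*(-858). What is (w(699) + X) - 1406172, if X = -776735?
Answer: -1595698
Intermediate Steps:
t = 344 (t = -514 + 858 = 344)
w(R) = (-136 + R)*(344 + R) (w(R) = (R + 344)*(R - 136) = (344 + R)*(-136 + R) = (-136 + R)*(344 + R))
(w(699) + X) - 1406172 = ((-46784 + 699² + 208*699) - 776735) - 1406172 = ((-46784 + 488601 + 145392) - 776735) - 1406172 = (587209 - 776735) - 1406172 = -189526 - 1406172 = -1595698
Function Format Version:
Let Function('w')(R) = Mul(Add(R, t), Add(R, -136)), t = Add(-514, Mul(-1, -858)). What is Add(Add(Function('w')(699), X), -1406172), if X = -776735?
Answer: -1595698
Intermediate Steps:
t = 344 (t = Add(-514, 858) = 344)
Function('w')(R) = Mul(Add(-136, R), Add(344, R)) (Function('w')(R) = Mul(Add(R, 344), Add(R, -136)) = Mul(Add(344, R), Add(-136, R)) = Mul(Add(-136, R), Add(344, R)))
Add(Add(Function('w')(699), X), -1406172) = Add(Add(Add(-46784, Pow(699, 2), Mul(208, 699)), -776735), -1406172) = Add(Add(Add(-46784, 488601, 145392), -776735), -1406172) = Add(Add(587209, -776735), -1406172) = Add(-189526, -1406172) = -1595698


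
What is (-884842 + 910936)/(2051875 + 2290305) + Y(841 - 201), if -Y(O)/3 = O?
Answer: -4168479753/2171090 ≈ -1920.0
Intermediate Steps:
Y(O) = -3*O
(-884842 + 910936)/(2051875 + 2290305) + Y(841 - 201) = (-884842 + 910936)/(2051875 + 2290305) - 3*(841 - 201) = 26094/4342180 - 3*640 = 26094*(1/4342180) - 1920 = 13047/2171090 - 1920 = -4168479753/2171090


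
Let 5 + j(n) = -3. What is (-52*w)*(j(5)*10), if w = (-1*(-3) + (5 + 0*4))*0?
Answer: 0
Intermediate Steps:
j(n) = -8 (j(n) = -5 - 3 = -8)
w = 0 (w = (3 + (5 + 0))*0 = (3 + 5)*0 = 8*0 = 0)
(-52*w)*(j(5)*10) = (-52*0)*(-8*10) = 0*(-80) = 0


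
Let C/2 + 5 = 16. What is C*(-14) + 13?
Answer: -295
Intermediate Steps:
C = 22 (C = -10 + 2*16 = -10 + 32 = 22)
C*(-14) + 13 = 22*(-14) + 13 = -308 + 13 = -295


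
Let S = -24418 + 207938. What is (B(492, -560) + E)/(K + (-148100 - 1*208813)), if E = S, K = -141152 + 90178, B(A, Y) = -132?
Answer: -183388/407887 ≈ -0.44960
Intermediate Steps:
K = -50974
S = 183520
E = 183520
(B(492, -560) + E)/(K + (-148100 - 1*208813)) = (-132 + 183520)/(-50974 + (-148100 - 1*208813)) = 183388/(-50974 + (-148100 - 208813)) = 183388/(-50974 - 356913) = 183388/(-407887) = 183388*(-1/407887) = -183388/407887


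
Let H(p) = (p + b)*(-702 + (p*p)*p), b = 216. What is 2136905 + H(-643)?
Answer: 113519407548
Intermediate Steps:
H(p) = (-702 + p**3)*(216 + p) (H(p) = (p + 216)*(-702 + (p*p)*p) = (216 + p)*(-702 + p**2*p) = (216 + p)*(-702 + p**3) = (-702 + p**3)*(216 + p))
2136905 + H(-643) = 2136905 + (-151632 + (-643)**4 - 702*(-643) + 216*(-643)**3) = 2136905 + (-151632 + 170940075601 + 451386 + 216*(-265847707)) = 2136905 + (-151632 + 170940075601 + 451386 - 57423104712) = 2136905 + 113517270643 = 113519407548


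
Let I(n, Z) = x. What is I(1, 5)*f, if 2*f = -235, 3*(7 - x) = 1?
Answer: -2350/3 ≈ -783.33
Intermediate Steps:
x = 20/3 (x = 7 - ⅓*1 = 7 - ⅓ = 20/3 ≈ 6.6667)
f = -235/2 (f = (½)*(-235) = -235/2 ≈ -117.50)
I(n, Z) = 20/3
I(1, 5)*f = (20/3)*(-235/2) = -2350/3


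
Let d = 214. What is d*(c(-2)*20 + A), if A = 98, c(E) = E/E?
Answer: 25252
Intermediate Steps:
c(E) = 1
d*(c(-2)*20 + A) = 214*(1*20 + 98) = 214*(20 + 98) = 214*118 = 25252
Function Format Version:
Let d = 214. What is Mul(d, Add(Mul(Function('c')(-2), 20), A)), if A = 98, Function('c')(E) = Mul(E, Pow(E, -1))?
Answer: 25252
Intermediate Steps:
Function('c')(E) = 1
Mul(d, Add(Mul(Function('c')(-2), 20), A)) = Mul(214, Add(Mul(1, 20), 98)) = Mul(214, Add(20, 98)) = Mul(214, 118) = 25252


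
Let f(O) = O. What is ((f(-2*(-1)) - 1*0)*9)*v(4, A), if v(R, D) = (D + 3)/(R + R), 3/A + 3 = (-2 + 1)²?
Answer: 27/8 ≈ 3.3750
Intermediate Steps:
A = -3/2 (A = 3/(-3 + (-2 + 1)²) = 3/(-3 + (-1)²) = 3/(-3 + 1) = 3/(-2) = 3*(-½) = -3/2 ≈ -1.5000)
v(R, D) = (3 + D)/(2*R) (v(R, D) = (3 + D)/((2*R)) = (3 + D)*(1/(2*R)) = (3 + D)/(2*R))
((f(-2*(-1)) - 1*0)*9)*v(4, A) = ((-2*(-1) - 1*0)*9)*((½)*(3 - 3/2)/4) = ((2 + 0)*9)*((½)*(¼)*(3/2)) = (2*9)*(3/16) = 18*(3/16) = 27/8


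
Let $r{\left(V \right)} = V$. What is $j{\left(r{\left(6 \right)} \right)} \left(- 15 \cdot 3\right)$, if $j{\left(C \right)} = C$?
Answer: $-270$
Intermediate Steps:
$j{\left(r{\left(6 \right)} \right)} \left(- 15 \cdot 3\right) = 6 \left(- 15 \cdot 3\right) = 6 \left(\left(-1\right) 45\right) = 6 \left(-45\right) = -270$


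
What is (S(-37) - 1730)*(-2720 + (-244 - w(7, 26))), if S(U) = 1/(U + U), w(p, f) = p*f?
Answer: 201377033/37 ≈ 5.4426e+6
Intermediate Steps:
w(p, f) = f*p
S(U) = 1/(2*U)
(S(-37) - 1730)*(-2720 + (-244 - w(7, 26))) = ((1/2)/(-37) - 1730)*(-2720 + (-244 - 26*7)) = ((1/2)*(-1/37) - 1730)*(-2720 + (-244 - 1*182)) = (-1/74 - 1730)*(-2720 + (-244 - 182)) = -128021*(-2720 - 426)/74 = -128021/74*(-3146) = 201377033/37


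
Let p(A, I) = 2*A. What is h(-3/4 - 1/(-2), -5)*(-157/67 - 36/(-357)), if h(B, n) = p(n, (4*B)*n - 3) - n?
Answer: 89395/7973 ≈ 11.212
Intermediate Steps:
h(B, n) = n (h(B, n) = 2*n - n = n)
h(-3/4 - 1/(-2), -5)*(-157/67 - 36/(-357)) = -5*(-157/67 - 36/(-357)) = -5*(-157*1/67 - 36*(-1/357)) = -5*(-157/67 + 12/119) = -5*(-17879/7973) = 89395/7973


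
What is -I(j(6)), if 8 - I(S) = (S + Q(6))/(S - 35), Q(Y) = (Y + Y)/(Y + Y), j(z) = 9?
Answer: -109/13 ≈ -8.3846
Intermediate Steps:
Q(Y) = 1 (Q(Y) = (2*Y)/((2*Y)) = (2*Y)*(1/(2*Y)) = 1)
I(S) = 8 - (1 + S)/(-35 + S) (I(S) = 8 - (S + 1)/(S - 35) = 8 - (1 + S)/(-35 + S))
-I(j(6)) = -(-281 + 7*9)/(-35 + 9) = -(-281 + 63)/(-26) = -(-1)*(-218)/26 = -1*109/13 = -109/13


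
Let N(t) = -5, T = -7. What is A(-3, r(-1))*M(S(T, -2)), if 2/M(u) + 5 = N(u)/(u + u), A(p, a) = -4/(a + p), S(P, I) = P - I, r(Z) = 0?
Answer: -16/27 ≈ -0.59259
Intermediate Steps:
M(u) = 2/(-5 - 5/(2*u)) (M(u) = 2/(-5 - 5/(u + u)) = 2/(-5 - 5/(2*u)))
A(-3, r(-1))*M(S(T, -2)) = (-4/(0 - 3))*(-4*(-7 - 1*(-2))/(5 + 10*(-7 - 1*(-2)))) = (-4/(-3))*(-4*(-7 + 2)/(5 + 10*(-7 + 2))) = (-4*(-1/3))*(-4*(-5)/(5 + 10*(-5))) = 4*(-4*(-5)/(5 - 50))/3 = 4*(-4*(-5)/(-45))/3 = 4*(-4*(-5)*(-1/45))/3 = (4/3)*(-4/9) = -16/27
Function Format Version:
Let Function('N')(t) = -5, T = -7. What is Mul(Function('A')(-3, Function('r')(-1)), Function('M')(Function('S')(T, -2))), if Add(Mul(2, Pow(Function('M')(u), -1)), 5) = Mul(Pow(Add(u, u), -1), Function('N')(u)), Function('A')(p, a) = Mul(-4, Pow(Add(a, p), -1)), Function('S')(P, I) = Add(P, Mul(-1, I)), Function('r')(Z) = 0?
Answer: Rational(-16, 27) ≈ -0.59259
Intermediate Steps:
Function('M')(u) = Mul(2, Pow(Add(-5, Mul(Rational(-5, 2), Pow(u, -1))), -1)) (Function('M')(u) = Mul(2, Pow(Add(-5, Mul(Pow(Add(u, u), -1), -5)), -1)) = Mul(2, Pow(Add(-5, Mul(Pow(Mul(2, u), -1), -5)), -1)) = Mul(2, Pow(Add(-5, Mul(Mul(Rational(1, 2), Pow(u, -1)), -5)), -1)) = Mul(2, Pow(Add(-5, Mul(Rational(-5, 2), Pow(u, -1))), -1)))
Mul(Function('A')(-3, Function('r')(-1)), Function('M')(Function('S')(T, -2))) = Mul(Mul(-4, Pow(Add(0, -3), -1)), Mul(-4, Add(-7, Mul(-1, -2)), Pow(Add(5, Mul(10, Add(-7, Mul(-1, -2)))), -1))) = Mul(Mul(-4, Pow(-3, -1)), Mul(-4, Add(-7, 2), Pow(Add(5, Mul(10, Add(-7, 2))), -1))) = Mul(Mul(-4, Rational(-1, 3)), Mul(-4, -5, Pow(Add(5, Mul(10, -5)), -1))) = Mul(Rational(4, 3), Mul(-4, -5, Pow(Add(5, -50), -1))) = Mul(Rational(4, 3), Mul(-4, -5, Pow(-45, -1))) = Mul(Rational(4, 3), Mul(-4, -5, Rational(-1, 45))) = Mul(Rational(4, 3), Rational(-4, 9)) = Rational(-16, 27)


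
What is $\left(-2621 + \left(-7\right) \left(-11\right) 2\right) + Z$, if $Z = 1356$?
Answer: $-1111$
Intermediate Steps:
$\left(-2621 + \left(-7\right) \left(-11\right) 2\right) + Z = \left(-2621 + \left(-7\right) \left(-11\right) 2\right) + 1356 = \left(-2621 + 77 \cdot 2\right) + 1356 = \left(-2621 + 154\right) + 1356 = -2467 + 1356 = -1111$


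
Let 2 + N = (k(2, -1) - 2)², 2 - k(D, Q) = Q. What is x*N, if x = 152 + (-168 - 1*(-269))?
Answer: -253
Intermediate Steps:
k(D, Q) = 2 - Q
N = -1 (N = -2 + ((2 - 1*(-1)) - 2)² = -2 + ((2 + 1) - 2)² = -2 + (3 - 2)² = -2 + 1² = -2 + 1 = -1)
x = 253 (x = 152 + (-168 + 269) = 152 + 101 = 253)
x*N = 253*(-1) = -253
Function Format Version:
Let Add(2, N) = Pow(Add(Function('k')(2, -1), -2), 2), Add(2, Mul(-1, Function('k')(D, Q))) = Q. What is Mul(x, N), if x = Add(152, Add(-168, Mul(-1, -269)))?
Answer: -253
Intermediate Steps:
Function('k')(D, Q) = Add(2, Mul(-1, Q))
N = -1 (N = Add(-2, Pow(Add(Add(2, Mul(-1, -1)), -2), 2)) = Add(-2, Pow(Add(Add(2, 1), -2), 2)) = Add(-2, Pow(Add(3, -2), 2)) = Add(-2, Pow(1, 2)) = Add(-2, 1) = -1)
x = 253 (x = Add(152, Add(-168, 269)) = Add(152, 101) = 253)
Mul(x, N) = Mul(253, -1) = -253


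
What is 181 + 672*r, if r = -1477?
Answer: -992363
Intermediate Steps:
181 + 672*r = 181 + 672*(-1477) = 181 - 992544 = -992363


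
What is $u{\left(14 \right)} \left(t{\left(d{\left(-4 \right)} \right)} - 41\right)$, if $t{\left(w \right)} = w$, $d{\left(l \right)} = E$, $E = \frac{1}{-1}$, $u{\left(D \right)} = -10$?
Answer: $420$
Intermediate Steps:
$E = -1$
$d{\left(l \right)} = -1$
$u{\left(14 \right)} \left(t{\left(d{\left(-4 \right)} \right)} - 41\right) = - 10 \left(-1 - 41\right) = \left(-10\right) \left(-42\right) = 420$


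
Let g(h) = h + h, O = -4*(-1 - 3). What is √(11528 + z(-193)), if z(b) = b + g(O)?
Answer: 3*√1263 ≈ 106.62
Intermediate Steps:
O = 16 (O = -4*(-4) = 16)
g(h) = 2*h
z(b) = 32 + b (z(b) = b + 2*16 = b + 32 = 32 + b)
√(11528 + z(-193)) = √(11528 + (32 - 193)) = √(11528 - 161) = √11367 = 3*√1263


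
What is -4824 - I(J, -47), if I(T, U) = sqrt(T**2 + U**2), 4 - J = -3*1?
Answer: -4824 - sqrt(2258) ≈ -4871.5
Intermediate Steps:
J = 7 (J = 4 - (-3) = 4 - 1*(-3) = 4 + 3 = 7)
-4824 - I(J, -47) = -4824 - sqrt(7**2 + (-47)**2) = -4824 - sqrt(49 + 2209) = -4824 - sqrt(2258)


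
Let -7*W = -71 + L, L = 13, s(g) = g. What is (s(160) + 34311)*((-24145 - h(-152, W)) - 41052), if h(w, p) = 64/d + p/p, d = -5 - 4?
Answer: -20224756178/9 ≈ -2.2472e+9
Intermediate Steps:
W = 58/7 (W = -(-71 + 13)/7 = -⅐*(-58) = 58/7 ≈ 8.2857)
d = -9
h(w, p) = -55/9 (h(w, p) = 64/(-9) + p/p = 64*(-⅑) + 1 = -64/9 + 1 = -55/9)
(s(160) + 34311)*((-24145 - h(-152, W)) - 41052) = (160 + 34311)*((-24145 - 1*(-55/9)) - 41052) = 34471*((-24145 + 55/9) - 41052) = 34471*(-217250/9 - 41052) = 34471*(-586718/9) = -20224756178/9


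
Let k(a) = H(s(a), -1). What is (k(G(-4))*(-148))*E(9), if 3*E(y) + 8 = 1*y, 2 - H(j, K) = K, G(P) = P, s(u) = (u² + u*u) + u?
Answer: -148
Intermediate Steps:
s(u) = u + 2*u² (s(u) = (u² + u²) + u = 2*u² + u = u + 2*u²)
H(j, K) = 2 - K
k(a) = 3 (k(a) = 2 - 1*(-1) = 2 + 1 = 3)
E(y) = -8/3 + y/3 (E(y) = -8/3 + (1*y)/3 = -8/3 + y/3)
(k(G(-4))*(-148))*E(9) = (3*(-148))*(-8/3 + (⅓)*9) = -444*(-8/3 + 3) = -444*⅓ = -148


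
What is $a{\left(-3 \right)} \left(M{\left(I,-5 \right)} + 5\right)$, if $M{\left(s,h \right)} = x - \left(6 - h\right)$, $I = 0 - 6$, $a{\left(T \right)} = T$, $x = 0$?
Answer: $18$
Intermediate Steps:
$I = -6$ ($I = 0 - 6 = -6$)
$M{\left(s,h \right)} = -6 + h$ ($M{\left(s,h \right)} = 0 - \left(6 - h\right) = 0 + \left(-6 + h\right) = -6 + h$)
$a{\left(-3 \right)} \left(M{\left(I,-5 \right)} + 5\right) = - 3 \left(\left(-6 - 5\right) + 5\right) = - 3 \left(-11 + 5\right) = \left(-3\right) \left(-6\right) = 18$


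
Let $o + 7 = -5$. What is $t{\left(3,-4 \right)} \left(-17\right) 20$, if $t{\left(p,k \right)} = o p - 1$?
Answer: $12580$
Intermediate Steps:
$o = -12$ ($o = -7 - 5 = -12$)
$t{\left(p,k \right)} = -1 - 12 p$ ($t{\left(p,k \right)} = - 12 p - 1 = -1 - 12 p$)
$t{\left(3,-4 \right)} \left(-17\right) 20 = \left(-1 - 36\right) \left(-17\right) 20 = \left(-37\right) \left(-17\right) 20 = 629 \cdot 20 = 12580$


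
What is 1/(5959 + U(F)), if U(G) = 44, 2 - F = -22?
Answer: 1/6003 ≈ 0.00016658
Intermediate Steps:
F = 24 (F = 2 - 1*(-22) = 2 + 22 = 24)
1/(5959 + U(F)) = 1/(5959 + 44) = 1/6003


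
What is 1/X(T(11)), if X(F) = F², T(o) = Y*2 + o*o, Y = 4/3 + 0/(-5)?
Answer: 9/137641 ≈ 6.5387e-5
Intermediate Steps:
Y = 4/3 (Y = 4*(⅓) + 0*(-⅕) = 4/3 + 0 = 4/3 ≈ 1.3333)
T(o) = 8/3 + o² (T(o) = (4/3)*2 + o*o = 8/3 + o²)
1/X(T(11)) = 1/((8/3 + 11²)²) = 1/((8/3 + 121)²) = 1/((371/3)²) = 1/(137641/9) = 9/137641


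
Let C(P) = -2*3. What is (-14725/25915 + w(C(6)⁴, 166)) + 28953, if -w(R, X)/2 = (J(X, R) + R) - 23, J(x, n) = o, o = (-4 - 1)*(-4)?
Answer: 136657216/5183 ≈ 26366.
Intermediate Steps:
C(P) = -6
o = 20 (o = -5*(-4) = 20)
J(x, n) = 20
w(R, X) = 6 - 2*R (w(R, X) = -2*((20 + R) - 23) = -2*(-3 + R) = 6 - 2*R)
(-14725/25915 + w(C(6)⁴, 166)) + 28953 = (-14725/25915 + (6 - 2*(-6)⁴)) + 28953 = (-14725*1/25915 + (6 - 2*1296)) + 28953 = (-2945/5183 + (6 - 2592)) + 28953 = (-2945/5183 - 2586) + 28953 = -13406183/5183 + 28953 = 136657216/5183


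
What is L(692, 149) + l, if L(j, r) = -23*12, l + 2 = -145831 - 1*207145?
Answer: -353254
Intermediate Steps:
l = -352978 (l = -2 + (-145831 - 1*207145) = -2 + (-145831 - 207145) = -2 - 352976 = -352978)
L(j, r) = -276
L(692, 149) + l = -276 - 352978 = -353254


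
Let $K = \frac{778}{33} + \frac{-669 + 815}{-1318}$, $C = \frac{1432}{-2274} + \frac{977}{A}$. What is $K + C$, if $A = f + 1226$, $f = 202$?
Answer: $\frac{92272504655}{3923245788} \approx 23.519$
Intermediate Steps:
$A = 1428$ ($A = 202 + 1226 = 1428$)
$C = \frac{29467}{541212}$ ($C = \frac{1432}{-2274} + \frac{977}{1428} = 1432 \left(- \frac{1}{2274}\right) + 977 \cdot \frac{1}{1428} = - \frac{716}{1137} + \frac{977}{1428} = \frac{29467}{541212} \approx 0.054446$)
$K = \frac{510293}{21747}$ ($K = 778 \cdot \frac{1}{33} + 146 \left(- \frac{1}{1318}\right) = \frac{778}{33} - \frac{73}{659} = \frac{510293}{21747} \approx 23.465$)
$K + C = \frac{510293}{21747} + \frac{29467}{541212} = \frac{92272504655}{3923245788}$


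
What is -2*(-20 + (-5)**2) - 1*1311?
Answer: -1321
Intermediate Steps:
-2*(-20 + (-5)**2) - 1*1311 = -2*(-20 + 25) - 1311 = -2*5 - 1311 = -10 - 1311 = -1321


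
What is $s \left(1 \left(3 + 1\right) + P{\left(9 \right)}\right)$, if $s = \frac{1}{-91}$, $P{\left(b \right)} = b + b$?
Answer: $- \frac{22}{91} \approx -0.24176$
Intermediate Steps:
$P{\left(b \right)} = 2 b$
$s = - \frac{1}{91} \approx -0.010989$
$s \left(1 \left(3 + 1\right) + P{\left(9 \right)}\right) = - \frac{1 \left(3 + 1\right) + 2 \cdot 9}{91} = - \frac{1 \cdot 4 + 18}{91} = - \frac{4 + 18}{91} = \left(- \frac{1}{91}\right) 22 = - \frac{22}{91}$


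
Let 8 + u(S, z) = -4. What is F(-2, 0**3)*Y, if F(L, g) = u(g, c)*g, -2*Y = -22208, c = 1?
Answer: 0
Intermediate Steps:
Y = 11104 (Y = -1/2*(-22208) = 11104)
u(S, z) = -12 (u(S, z) = -8 - 4 = -12)
F(L, g) = -12*g
F(-2, 0**3)*Y = -12*0**3*11104 = -12*0*11104 = 0*11104 = 0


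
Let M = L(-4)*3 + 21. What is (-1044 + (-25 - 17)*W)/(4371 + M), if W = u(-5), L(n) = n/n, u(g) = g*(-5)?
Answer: -698/1465 ≈ -0.47645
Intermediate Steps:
u(g) = -5*g
L(n) = 1
W = 25 (W = -5*(-5) = 25)
M = 24 (M = 1*3 + 21 = 3 + 21 = 24)
(-1044 + (-25 - 17)*W)/(4371 + M) = (-1044 + (-25 - 17)*25)/(4371 + 24) = (-1044 - 42*25)/4395 = (-1044 - 1050)*(1/4395) = -2094*1/4395 = -698/1465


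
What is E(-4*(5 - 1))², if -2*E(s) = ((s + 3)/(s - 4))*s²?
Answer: 173056/25 ≈ 6922.2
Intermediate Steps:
E(s) = -s²*(3 + s)/(2*(-4 + s)) (E(s) = -(s + 3)/(s - 4)*s²/2 = -(3 + s)/(-4 + s)*s²/2 = -s²*(3 + s)/(2*(-4 + s)))
E(-4*(5 - 1))² = ((-4*(5 - 1))²*(-3 - (-4)*(5 - 1))/(2*(-4 - 4*(5 - 1))))² = ((-4*4)²*(-3 - (-4)*4)/(2*(-4 - 4*4)))² = ((½)*(-16)²*(-3 - 1*(-16))/(-4 - 16))² = ((½)*256*(-3 + 16)/(-20))² = ((½)*256*(-1/20)*13)² = (-416/5)² = 173056/25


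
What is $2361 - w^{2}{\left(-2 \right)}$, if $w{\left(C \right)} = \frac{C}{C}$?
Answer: $2360$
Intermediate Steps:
$w{\left(C \right)} = 1$
$2361 - w^{2}{\left(-2 \right)} = 2361 - 1^{2} = 2361 - 1 = 2360$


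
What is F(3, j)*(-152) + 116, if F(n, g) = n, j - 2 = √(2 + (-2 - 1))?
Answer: -340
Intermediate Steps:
j = 2 + I (j = 2 + √(2 + (-2 - 1)) = 2 + √(2 - 3) = 2 + √(-1) = 2 + I ≈ 2.0 + 1.0*I)
F(3, j)*(-152) + 116 = 3*(-152) + 116 = -456 + 116 = -340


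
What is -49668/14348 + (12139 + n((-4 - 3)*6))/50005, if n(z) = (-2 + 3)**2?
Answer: -115473181/35873587 ≈ -3.2189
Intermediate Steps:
n(z) = 1 (n(z) = 1**2 = 1)
-49668/14348 + (12139 + n((-4 - 3)*6))/50005 = -49668/14348 + (12139 + 1)/50005 = -49668*1/14348 + 12140*(1/50005) = -12417/3587 + 2428/10001 = -115473181/35873587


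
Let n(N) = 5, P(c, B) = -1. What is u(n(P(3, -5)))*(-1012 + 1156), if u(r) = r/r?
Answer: 144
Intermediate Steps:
u(r) = 1
u(n(P(3, -5)))*(-1012 + 1156) = 1*(-1012 + 1156) = 1*144 = 144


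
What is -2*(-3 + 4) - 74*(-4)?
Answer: 294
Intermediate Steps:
-2*(-3 + 4) - 74*(-4) = -2*1 + 296 = -2 + 296 = 294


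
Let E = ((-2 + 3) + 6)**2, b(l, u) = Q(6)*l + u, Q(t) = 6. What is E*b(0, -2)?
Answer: -98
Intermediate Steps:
b(l, u) = u + 6*l (b(l, u) = 6*l + u = u + 6*l)
E = 49 (E = (1 + 6)**2 = 7**2 = 49)
E*b(0, -2) = 49*(-2 + 6*0) = 49*(-2 + 0) = 49*(-2) = -98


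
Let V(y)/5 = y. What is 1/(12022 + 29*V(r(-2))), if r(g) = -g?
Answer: 1/12312 ≈ 8.1222e-5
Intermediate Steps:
V(y) = 5*y
1/(12022 + 29*V(r(-2))) = 1/(12022 + 29*(5*(-1*(-2)))) = 1/(12022 + 29*(5*2)) = 1/(12022 + 29*10) = 1/(12022 + 290) = 1/12312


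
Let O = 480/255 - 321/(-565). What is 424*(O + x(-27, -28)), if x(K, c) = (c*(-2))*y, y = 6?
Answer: 1378346408/9605 ≈ 1.4350e+5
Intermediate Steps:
x(K, c) = -12*c (x(K, c) = (c*(-2))*6 = -2*c*6 = -12*c)
O = 23537/9605 (O = 480*(1/255) - 321*(-1/565) = 32/17 + 321/565 = 23537/9605 ≈ 2.4505)
424*(O + x(-27, -28)) = 424*(23537/9605 - 12*(-28)) = 424*(23537/9605 + 336) = 424*(3250817/9605) = 1378346408/9605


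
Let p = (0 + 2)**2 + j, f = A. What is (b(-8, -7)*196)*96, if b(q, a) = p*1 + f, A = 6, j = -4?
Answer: 112896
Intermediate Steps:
f = 6
p = 0 (p = (0 + 2)**2 - 4 = 2**2 - 4 = 4 - 4 = 0)
b(q, a) = 6 (b(q, a) = 0*1 + 6 = 0 + 6 = 6)
(b(-8, -7)*196)*96 = (6*196)*96 = 1176*96 = 112896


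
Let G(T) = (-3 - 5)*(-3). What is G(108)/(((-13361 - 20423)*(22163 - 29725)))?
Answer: 3/31934326 ≈ 9.3943e-8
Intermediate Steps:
G(T) = 24 (G(T) = -8*(-3) = 24)
G(108)/(((-13361 - 20423)*(22163 - 29725))) = 24/(((-13361 - 20423)*(22163 - 29725))) = 24/((-33784*(-7562))) = 24/255474608 = 24*(1/255474608) = 3/31934326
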